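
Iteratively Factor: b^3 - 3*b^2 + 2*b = (b - 1)*(b^2 - 2*b) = b*(b - 1)*(b - 2)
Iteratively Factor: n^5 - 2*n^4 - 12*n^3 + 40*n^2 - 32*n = (n + 4)*(n^4 - 6*n^3 + 12*n^2 - 8*n) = n*(n + 4)*(n^3 - 6*n^2 + 12*n - 8) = n*(n - 2)*(n + 4)*(n^2 - 4*n + 4) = n*(n - 2)^2*(n + 4)*(n - 2)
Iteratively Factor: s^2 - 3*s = (s - 3)*(s)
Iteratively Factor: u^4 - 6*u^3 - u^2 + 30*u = (u + 2)*(u^3 - 8*u^2 + 15*u) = u*(u + 2)*(u^2 - 8*u + 15) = u*(u - 3)*(u + 2)*(u - 5)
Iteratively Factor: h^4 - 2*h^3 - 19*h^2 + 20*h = (h)*(h^3 - 2*h^2 - 19*h + 20) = h*(h + 4)*(h^2 - 6*h + 5) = h*(h - 5)*(h + 4)*(h - 1)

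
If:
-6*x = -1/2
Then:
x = 1/12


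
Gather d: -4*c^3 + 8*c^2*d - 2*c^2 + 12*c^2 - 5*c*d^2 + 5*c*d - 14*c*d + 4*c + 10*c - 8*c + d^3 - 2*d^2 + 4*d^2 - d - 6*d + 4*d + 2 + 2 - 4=-4*c^3 + 10*c^2 + 6*c + d^3 + d^2*(2 - 5*c) + d*(8*c^2 - 9*c - 3)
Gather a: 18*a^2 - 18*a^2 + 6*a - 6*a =0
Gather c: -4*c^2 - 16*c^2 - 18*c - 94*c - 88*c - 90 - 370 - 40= -20*c^2 - 200*c - 500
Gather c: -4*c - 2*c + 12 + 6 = 18 - 6*c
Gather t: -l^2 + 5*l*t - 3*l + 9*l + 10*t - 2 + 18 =-l^2 + 6*l + t*(5*l + 10) + 16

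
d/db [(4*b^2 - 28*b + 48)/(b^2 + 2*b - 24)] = 36/(b^2 + 12*b + 36)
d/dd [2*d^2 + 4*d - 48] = 4*d + 4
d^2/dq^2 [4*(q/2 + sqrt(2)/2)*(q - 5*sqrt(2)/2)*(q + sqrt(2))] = 12*q - 2*sqrt(2)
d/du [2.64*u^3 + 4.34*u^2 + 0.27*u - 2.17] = 7.92*u^2 + 8.68*u + 0.27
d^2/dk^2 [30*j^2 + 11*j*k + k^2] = 2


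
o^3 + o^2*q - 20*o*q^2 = o*(o - 4*q)*(o + 5*q)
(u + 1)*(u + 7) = u^2 + 8*u + 7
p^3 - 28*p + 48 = (p - 4)*(p - 2)*(p + 6)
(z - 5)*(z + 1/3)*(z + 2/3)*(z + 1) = z^4 - 3*z^3 - 79*z^2/9 - 53*z/9 - 10/9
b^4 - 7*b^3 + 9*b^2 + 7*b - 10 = (b - 5)*(b - 2)*(b - 1)*(b + 1)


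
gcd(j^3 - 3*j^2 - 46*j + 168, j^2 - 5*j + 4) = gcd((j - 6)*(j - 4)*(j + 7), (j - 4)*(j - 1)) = j - 4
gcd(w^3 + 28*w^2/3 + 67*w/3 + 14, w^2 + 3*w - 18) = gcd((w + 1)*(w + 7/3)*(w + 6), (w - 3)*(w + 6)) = w + 6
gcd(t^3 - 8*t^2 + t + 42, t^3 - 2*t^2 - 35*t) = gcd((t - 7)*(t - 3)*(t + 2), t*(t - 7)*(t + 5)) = t - 7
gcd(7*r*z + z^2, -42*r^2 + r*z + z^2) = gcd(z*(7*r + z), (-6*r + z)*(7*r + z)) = 7*r + z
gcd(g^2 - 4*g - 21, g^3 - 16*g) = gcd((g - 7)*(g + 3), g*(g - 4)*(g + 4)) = 1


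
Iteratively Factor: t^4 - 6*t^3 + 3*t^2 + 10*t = (t - 2)*(t^3 - 4*t^2 - 5*t) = (t - 5)*(t - 2)*(t^2 + t) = t*(t - 5)*(t - 2)*(t + 1)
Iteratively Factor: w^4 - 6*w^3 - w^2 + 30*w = (w)*(w^3 - 6*w^2 - w + 30) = w*(w - 3)*(w^2 - 3*w - 10) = w*(w - 5)*(w - 3)*(w + 2)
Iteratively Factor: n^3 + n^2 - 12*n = (n + 4)*(n^2 - 3*n) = (n - 3)*(n + 4)*(n)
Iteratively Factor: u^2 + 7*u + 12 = (u + 3)*(u + 4)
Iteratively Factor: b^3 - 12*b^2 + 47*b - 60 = (b - 4)*(b^2 - 8*b + 15) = (b - 4)*(b - 3)*(b - 5)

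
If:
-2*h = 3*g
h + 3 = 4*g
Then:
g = 6/11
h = -9/11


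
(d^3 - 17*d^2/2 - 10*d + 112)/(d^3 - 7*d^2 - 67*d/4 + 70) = 2*(d - 4)/(2*d - 5)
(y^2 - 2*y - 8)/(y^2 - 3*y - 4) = (y + 2)/(y + 1)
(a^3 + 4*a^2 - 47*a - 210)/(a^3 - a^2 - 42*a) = (a + 5)/a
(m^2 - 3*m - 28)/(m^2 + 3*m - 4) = (m - 7)/(m - 1)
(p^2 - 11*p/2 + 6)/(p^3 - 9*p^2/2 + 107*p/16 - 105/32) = 16*(p - 4)/(16*p^2 - 48*p + 35)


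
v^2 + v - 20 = (v - 4)*(v + 5)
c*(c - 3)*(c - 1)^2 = c^4 - 5*c^3 + 7*c^2 - 3*c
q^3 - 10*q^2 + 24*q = q*(q - 6)*(q - 4)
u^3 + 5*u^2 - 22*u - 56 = (u - 4)*(u + 2)*(u + 7)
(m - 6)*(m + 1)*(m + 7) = m^3 + 2*m^2 - 41*m - 42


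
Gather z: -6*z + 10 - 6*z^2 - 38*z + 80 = -6*z^2 - 44*z + 90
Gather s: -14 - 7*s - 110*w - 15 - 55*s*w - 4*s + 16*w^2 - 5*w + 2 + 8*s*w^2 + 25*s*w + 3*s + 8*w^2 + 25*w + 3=s*(8*w^2 - 30*w - 8) + 24*w^2 - 90*w - 24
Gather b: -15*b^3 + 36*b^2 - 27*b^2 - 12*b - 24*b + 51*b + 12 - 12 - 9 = -15*b^3 + 9*b^2 + 15*b - 9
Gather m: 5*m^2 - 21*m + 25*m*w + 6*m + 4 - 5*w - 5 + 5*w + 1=5*m^2 + m*(25*w - 15)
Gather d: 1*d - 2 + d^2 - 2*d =d^2 - d - 2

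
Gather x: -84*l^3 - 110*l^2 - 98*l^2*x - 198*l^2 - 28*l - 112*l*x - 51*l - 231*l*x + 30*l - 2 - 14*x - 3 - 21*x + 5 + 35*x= -84*l^3 - 308*l^2 - 49*l + x*(-98*l^2 - 343*l)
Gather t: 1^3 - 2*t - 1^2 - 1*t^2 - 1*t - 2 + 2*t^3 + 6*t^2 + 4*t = 2*t^3 + 5*t^2 + t - 2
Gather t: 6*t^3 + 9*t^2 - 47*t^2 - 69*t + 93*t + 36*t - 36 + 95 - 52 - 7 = 6*t^3 - 38*t^2 + 60*t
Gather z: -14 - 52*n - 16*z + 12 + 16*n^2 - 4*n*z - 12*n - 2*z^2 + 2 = 16*n^2 - 64*n - 2*z^2 + z*(-4*n - 16)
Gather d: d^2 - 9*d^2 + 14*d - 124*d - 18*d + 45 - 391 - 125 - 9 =-8*d^2 - 128*d - 480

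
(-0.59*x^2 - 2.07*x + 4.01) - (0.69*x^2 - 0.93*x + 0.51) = -1.28*x^2 - 1.14*x + 3.5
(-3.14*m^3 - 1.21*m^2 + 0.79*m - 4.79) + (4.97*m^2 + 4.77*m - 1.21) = -3.14*m^3 + 3.76*m^2 + 5.56*m - 6.0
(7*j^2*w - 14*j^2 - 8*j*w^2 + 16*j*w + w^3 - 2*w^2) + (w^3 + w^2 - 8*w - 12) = 7*j^2*w - 14*j^2 - 8*j*w^2 + 16*j*w + 2*w^3 - w^2 - 8*w - 12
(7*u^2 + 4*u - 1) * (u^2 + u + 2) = 7*u^4 + 11*u^3 + 17*u^2 + 7*u - 2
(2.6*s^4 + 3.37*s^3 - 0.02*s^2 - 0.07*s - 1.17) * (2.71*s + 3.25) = 7.046*s^5 + 17.5827*s^4 + 10.8983*s^3 - 0.2547*s^2 - 3.3982*s - 3.8025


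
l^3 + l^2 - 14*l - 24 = (l - 4)*(l + 2)*(l + 3)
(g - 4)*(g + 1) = g^2 - 3*g - 4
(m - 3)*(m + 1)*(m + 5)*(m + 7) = m^4 + 10*m^3 + 8*m^2 - 106*m - 105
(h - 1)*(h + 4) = h^2 + 3*h - 4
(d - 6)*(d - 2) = d^2 - 8*d + 12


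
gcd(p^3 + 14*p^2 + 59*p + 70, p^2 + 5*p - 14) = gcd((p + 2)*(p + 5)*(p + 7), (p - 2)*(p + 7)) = p + 7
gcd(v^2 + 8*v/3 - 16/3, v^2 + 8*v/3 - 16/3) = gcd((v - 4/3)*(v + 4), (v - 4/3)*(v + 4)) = v^2 + 8*v/3 - 16/3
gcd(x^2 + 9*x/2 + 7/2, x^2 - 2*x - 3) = x + 1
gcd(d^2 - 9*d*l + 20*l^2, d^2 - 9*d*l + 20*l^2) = d^2 - 9*d*l + 20*l^2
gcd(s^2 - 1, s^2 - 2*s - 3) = s + 1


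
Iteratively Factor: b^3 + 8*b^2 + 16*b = (b)*(b^2 + 8*b + 16) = b*(b + 4)*(b + 4)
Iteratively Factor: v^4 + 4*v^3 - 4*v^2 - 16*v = (v - 2)*(v^3 + 6*v^2 + 8*v) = (v - 2)*(v + 4)*(v^2 + 2*v) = (v - 2)*(v + 2)*(v + 4)*(v)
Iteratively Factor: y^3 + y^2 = (y)*(y^2 + y) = y*(y + 1)*(y)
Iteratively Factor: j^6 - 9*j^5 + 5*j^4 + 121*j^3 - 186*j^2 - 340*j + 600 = (j - 5)*(j^5 - 4*j^4 - 15*j^3 + 46*j^2 + 44*j - 120) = (j - 5)*(j + 2)*(j^4 - 6*j^3 - 3*j^2 + 52*j - 60) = (j - 5)*(j - 2)*(j + 2)*(j^3 - 4*j^2 - 11*j + 30) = (j - 5)^2*(j - 2)*(j + 2)*(j^2 + j - 6) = (j - 5)^2*(j - 2)^2*(j + 2)*(j + 3)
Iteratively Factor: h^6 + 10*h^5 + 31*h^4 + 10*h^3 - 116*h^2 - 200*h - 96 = (h + 1)*(h^5 + 9*h^4 + 22*h^3 - 12*h^2 - 104*h - 96) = (h + 1)*(h + 4)*(h^4 + 5*h^3 + 2*h^2 - 20*h - 24) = (h + 1)*(h + 3)*(h + 4)*(h^3 + 2*h^2 - 4*h - 8) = (h + 1)*(h + 2)*(h + 3)*(h + 4)*(h^2 - 4) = (h - 2)*(h + 1)*(h + 2)*(h + 3)*(h + 4)*(h + 2)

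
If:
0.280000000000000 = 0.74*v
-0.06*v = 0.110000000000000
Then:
No Solution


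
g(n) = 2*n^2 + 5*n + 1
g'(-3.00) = -7.00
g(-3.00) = 4.00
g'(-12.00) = -43.00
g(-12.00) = 229.00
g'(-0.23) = 4.08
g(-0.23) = -0.04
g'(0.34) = 6.36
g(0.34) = 2.93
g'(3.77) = 20.08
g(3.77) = 48.28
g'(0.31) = 6.24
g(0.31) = 2.74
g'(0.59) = 7.36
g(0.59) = 4.65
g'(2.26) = 14.04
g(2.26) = 22.52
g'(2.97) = 16.88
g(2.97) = 33.49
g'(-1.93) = -2.72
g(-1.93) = -1.20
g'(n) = 4*n + 5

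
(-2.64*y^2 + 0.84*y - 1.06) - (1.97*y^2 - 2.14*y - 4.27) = -4.61*y^2 + 2.98*y + 3.21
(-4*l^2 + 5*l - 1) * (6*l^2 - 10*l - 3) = -24*l^4 + 70*l^3 - 44*l^2 - 5*l + 3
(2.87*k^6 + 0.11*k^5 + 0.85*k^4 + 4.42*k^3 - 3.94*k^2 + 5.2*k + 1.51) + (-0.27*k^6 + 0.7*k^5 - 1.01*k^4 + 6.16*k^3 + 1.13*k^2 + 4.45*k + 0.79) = 2.6*k^6 + 0.81*k^5 - 0.16*k^4 + 10.58*k^3 - 2.81*k^2 + 9.65*k + 2.3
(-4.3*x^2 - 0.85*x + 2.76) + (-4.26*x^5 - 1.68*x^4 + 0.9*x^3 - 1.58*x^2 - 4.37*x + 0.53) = -4.26*x^5 - 1.68*x^4 + 0.9*x^3 - 5.88*x^2 - 5.22*x + 3.29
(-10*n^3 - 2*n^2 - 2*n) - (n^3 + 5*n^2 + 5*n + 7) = -11*n^3 - 7*n^2 - 7*n - 7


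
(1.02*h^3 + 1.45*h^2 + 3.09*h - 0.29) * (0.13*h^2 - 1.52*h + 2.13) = 0.1326*h^5 - 1.3619*h^4 + 0.3703*h^3 - 1.646*h^2 + 7.0225*h - 0.6177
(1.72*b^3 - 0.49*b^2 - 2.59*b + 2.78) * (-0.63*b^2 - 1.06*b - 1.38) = -1.0836*b^5 - 1.5145*b^4 - 0.2225*b^3 + 1.6702*b^2 + 0.627399999999999*b - 3.8364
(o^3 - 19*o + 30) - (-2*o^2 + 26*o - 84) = o^3 + 2*o^2 - 45*o + 114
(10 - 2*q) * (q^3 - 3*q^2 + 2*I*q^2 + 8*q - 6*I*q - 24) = -2*q^4 + 16*q^3 - 4*I*q^3 - 46*q^2 + 32*I*q^2 + 128*q - 60*I*q - 240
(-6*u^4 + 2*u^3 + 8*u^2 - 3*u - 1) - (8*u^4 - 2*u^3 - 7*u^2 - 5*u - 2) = -14*u^4 + 4*u^3 + 15*u^2 + 2*u + 1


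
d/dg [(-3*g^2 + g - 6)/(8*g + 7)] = (-24*g^2 - 42*g + 55)/(64*g^2 + 112*g + 49)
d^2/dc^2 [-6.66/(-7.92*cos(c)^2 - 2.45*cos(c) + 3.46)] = (-1671.031296*(1 - cos(c)^2)^2 - 387.69192*cos(c)^3 - 1605.513546*cos(c)^2 + 718.92702*cos(c) + 2115.99522)/(7.92*cos(c)^2 + 2.45*cos(c) - 3.46)^3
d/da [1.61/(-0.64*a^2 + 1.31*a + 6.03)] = (2.0608*a - 2.1091)/(-0.64*a^2 + 1.31*a + 6.03)^2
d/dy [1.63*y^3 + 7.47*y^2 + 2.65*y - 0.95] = 4.89*y^2 + 14.94*y + 2.65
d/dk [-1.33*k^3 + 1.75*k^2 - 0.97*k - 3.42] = -3.99*k^2 + 3.5*k - 0.97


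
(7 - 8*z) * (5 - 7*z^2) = 56*z^3 - 49*z^2 - 40*z + 35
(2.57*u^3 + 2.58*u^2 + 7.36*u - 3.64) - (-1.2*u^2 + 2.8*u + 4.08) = 2.57*u^3 + 3.78*u^2 + 4.56*u - 7.72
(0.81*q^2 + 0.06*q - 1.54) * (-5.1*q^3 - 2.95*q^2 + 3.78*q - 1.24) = -4.131*q^5 - 2.6955*q^4 + 10.7388*q^3 + 3.7654*q^2 - 5.8956*q + 1.9096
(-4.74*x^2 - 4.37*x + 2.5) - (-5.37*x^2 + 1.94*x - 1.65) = 0.63*x^2 - 6.31*x + 4.15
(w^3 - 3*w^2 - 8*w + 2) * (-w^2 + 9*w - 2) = -w^5 + 12*w^4 - 21*w^3 - 68*w^2 + 34*w - 4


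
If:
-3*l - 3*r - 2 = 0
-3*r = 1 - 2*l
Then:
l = -1/5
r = -7/15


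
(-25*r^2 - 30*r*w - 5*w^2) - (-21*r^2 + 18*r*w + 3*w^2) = -4*r^2 - 48*r*w - 8*w^2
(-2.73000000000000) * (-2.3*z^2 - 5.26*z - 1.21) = 6.279*z^2 + 14.3598*z + 3.3033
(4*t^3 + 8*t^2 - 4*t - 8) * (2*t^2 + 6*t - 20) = 8*t^5 + 40*t^4 - 40*t^3 - 200*t^2 + 32*t + 160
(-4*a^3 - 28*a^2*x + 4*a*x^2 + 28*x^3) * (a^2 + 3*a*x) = -4*a^5 - 40*a^4*x - 80*a^3*x^2 + 40*a^2*x^3 + 84*a*x^4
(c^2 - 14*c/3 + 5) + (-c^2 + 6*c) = 4*c/3 + 5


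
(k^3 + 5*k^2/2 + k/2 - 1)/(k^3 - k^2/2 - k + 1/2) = (k + 2)/(k - 1)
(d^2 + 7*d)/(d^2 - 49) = d/(d - 7)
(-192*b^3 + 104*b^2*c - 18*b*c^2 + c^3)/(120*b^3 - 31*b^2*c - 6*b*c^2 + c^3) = (-24*b^2 + 10*b*c - c^2)/(15*b^2 - 2*b*c - c^2)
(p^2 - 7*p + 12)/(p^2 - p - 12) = (p - 3)/(p + 3)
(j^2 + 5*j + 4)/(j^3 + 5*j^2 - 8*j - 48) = (j + 1)/(j^2 + j - 12)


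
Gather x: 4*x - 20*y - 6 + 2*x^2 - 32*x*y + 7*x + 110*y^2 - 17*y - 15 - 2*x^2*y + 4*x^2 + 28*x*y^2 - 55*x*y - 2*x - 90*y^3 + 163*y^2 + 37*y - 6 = x^2*(6 - 2*y) + x*(28*y^2 - 87*y + 9) - 90*y^3 + 273*y^2 - 27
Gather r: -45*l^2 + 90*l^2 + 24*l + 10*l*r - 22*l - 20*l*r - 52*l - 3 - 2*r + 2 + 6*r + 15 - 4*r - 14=45*l^2 - 10*l*r - 50*l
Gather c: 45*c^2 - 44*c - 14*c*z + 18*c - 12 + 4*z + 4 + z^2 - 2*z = 45*c^2 + c*(-14*z - 26) + z^2 + 2*z - 8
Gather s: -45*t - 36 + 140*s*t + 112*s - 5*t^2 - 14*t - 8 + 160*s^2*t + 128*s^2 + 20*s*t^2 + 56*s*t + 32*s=s^2*(160*t + 128) + s*(20*t^2 + 196*t + 144) - 5*t^2 - 59*t - 44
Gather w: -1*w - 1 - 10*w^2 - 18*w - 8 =-10*w^2 - 19*w - 9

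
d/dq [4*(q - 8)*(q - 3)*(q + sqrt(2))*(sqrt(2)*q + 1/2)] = 16*sqrt(2)*q^3 - 132*sqrt(2)*q^2 + 30*q^2 - 220*q + 196*sqrt(2)*q - 22*sqrt(2) + 240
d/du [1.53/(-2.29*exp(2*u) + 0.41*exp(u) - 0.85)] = (7.0074*exp(u) - 0.6273)*exp(u)/(2.29*exp(2*u) - 0.41*exp(u) + 0.85)^2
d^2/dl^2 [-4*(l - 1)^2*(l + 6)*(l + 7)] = -48*l^2 - 264*l - 136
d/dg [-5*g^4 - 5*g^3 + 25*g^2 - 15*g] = -20*g^3 - 15*g^2 + 50*g - 15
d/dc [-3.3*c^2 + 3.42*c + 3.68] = 3.42 - 6.6*c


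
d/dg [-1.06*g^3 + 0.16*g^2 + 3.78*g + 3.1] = -3.18*g^2 + 0.32*g + 3.78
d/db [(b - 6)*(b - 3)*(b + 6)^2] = 4*b^3 + 9*b^2 - 108*b - 108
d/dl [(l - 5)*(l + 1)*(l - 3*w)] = 3*l^2 - 6*l*w - 8*l + 12*w - 5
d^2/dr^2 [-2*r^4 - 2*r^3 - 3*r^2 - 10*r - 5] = -24*r^2 - 12*r - 6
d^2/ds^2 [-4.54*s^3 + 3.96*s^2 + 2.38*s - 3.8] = 7.92 - 27.24*s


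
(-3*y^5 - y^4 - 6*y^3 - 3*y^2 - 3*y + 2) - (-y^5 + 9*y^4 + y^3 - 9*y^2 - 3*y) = -2*y^5 - 10*y^4 - 7*y^3 + 6*y^2 + 2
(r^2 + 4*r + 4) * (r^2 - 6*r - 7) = r^4 - 2*r^3 - 27*r^2 - 52*r - 28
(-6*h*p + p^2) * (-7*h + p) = 42*h^2*p - 13*h*p^2 + p^3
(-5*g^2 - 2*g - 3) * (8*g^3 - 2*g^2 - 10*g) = -40*g^5 - 6*g^4 + 30*g^3 + 26*g^2 + 30*g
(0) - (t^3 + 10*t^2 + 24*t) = -t^3 - 10*t^2 - 24*t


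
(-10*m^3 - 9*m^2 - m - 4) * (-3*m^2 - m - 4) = 30*m^5 + 37*m^4 + 52*m^3 + 49*m^2 + 8*m + 16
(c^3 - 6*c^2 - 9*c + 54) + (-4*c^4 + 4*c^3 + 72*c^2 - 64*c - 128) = -4*c^4 + 5*c^3 + 66*c^2 - 73*c - 74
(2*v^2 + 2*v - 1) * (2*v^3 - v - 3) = 4*v^5 + 4*v^4 - 4*v^3 - 8*v^2 - 5*v + 3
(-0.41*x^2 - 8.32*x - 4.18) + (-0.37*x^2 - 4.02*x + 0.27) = -0.78*x^2 - 12.34*x - 3.91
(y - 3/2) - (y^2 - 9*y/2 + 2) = -y^2 + 11*y/2 - 7/2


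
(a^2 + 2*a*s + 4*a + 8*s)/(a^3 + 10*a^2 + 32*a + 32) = (a + 2*s)/(a^2 + 6*a + 8)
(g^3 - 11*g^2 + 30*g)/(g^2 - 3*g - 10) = g*(g - 6)/(g + 2)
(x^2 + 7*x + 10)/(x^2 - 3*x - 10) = (x + 5)/(x - 5)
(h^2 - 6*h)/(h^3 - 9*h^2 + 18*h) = 1/(h - 3)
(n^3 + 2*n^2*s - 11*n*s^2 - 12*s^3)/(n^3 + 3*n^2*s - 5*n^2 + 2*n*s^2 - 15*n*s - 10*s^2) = (n^2 + n*s - 12*s^2)/(n^2 + 2*n*s - 5*n - 10*s)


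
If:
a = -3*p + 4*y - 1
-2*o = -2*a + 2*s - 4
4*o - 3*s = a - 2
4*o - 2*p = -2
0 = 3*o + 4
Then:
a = -10/3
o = -4/3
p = -5/3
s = 0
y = -11/6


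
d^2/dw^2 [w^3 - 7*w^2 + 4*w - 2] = 6*w - 14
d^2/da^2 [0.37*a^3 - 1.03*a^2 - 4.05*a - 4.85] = 2.22*a - 2.06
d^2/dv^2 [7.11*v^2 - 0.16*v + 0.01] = 14.2200000000000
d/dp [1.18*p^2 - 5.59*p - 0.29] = 2.36*p - 5.59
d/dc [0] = 0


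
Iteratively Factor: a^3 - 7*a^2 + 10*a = (a - 2)*(a^2 - 5*a) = (a - 5)*(a - 2)*(a)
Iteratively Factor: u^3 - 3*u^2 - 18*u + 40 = (u + 4)*(u^2 - 7*u + 10) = (u - 2)*(u + 4)*(u - 5)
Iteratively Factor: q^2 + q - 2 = (q + 2)*(q - 1)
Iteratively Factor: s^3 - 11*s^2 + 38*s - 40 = (s - 4)*(s^2 - 7*s + 10) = (s - 5)*(s - 4)*(s - 2)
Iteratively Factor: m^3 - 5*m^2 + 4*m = (m - 1)*(m^2 - 4*m) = m*(m - 1)*(m - 4)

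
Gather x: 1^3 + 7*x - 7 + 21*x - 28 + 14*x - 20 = 42*x - 54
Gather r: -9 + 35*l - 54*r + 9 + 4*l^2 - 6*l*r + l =4*l^2 + 36*l + r*(-6*l - 54)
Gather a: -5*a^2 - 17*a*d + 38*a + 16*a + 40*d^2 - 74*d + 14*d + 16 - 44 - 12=-5*a^2 + a*(54 - 17*d) + 40*d^2 - 60*d - 40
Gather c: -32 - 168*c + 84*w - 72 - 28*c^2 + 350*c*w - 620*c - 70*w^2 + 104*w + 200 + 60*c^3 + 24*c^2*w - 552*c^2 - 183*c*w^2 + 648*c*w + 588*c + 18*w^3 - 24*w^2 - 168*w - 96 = 60*c^3 + c^2*(24*w - 580) + c*(-183*w^2 + 998*w - 200) + 18*w^3 - 94*w^2 + 20*w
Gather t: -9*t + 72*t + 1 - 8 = 63*t - 7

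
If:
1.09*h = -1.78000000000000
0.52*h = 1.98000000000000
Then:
No Solution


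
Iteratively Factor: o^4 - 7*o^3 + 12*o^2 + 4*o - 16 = (o - 2)*(o^3 - 5*o^2 + 2*o + 8) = (o - 2)^2*(o^2 - 3*o - 4) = (o - 2)^2*(o + 1)*(o - 4)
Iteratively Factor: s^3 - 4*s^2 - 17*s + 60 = (s - 5)*(s^2 + s - 12) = (s - 5)*(s - 3)*(s + 4)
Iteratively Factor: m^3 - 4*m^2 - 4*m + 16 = (m - 2)*(m^2 - 2*m - 8) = (m - 4)*(m - 2)*(m + 2)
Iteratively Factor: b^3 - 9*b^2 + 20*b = (b - 5)*(b^2 - 4*b) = b*(b - 5)*(b - 4)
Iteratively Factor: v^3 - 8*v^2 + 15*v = (v - 5)*(v^2 - 3*v) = (v - 5)*(v - 3)*(v)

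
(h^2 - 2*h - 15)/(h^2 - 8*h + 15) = (h + 3)/(h - 3)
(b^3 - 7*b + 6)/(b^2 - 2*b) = b + 2 - 3/b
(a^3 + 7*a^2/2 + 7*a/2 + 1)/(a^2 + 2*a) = a + 3/2 + 1/(2*a)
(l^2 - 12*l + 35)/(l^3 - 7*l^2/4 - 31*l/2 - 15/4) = 4*(l - 7)/(4*l^2 + 13*l + 3)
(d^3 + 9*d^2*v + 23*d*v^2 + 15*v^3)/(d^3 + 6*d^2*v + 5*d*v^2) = (d + 3*v)/d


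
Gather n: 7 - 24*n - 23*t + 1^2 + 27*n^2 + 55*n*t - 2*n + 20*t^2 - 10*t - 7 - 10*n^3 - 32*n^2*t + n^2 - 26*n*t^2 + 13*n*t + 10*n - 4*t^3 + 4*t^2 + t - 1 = -10*n^3 + n^2*(28 - 32*t) + n*(-26*t^2 + 68*t - 16) - 4*t^3 + 24*t^2 - 32*t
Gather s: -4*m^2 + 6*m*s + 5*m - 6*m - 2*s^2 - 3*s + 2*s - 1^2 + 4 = -4*m^2 - m - 2*s^2 + s*(6*m - 1) + 3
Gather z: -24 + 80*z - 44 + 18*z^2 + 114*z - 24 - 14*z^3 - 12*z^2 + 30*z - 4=-14*z^3 + 6*z^2 + 224*z - 96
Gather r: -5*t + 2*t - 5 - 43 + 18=-3*t - 30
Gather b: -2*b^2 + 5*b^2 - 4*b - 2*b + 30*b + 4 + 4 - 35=3*b^2 + 24*b - 27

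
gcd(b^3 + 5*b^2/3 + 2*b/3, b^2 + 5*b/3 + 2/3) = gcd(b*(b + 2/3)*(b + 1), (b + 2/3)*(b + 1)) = b^2 + 5*b/3 + 2/3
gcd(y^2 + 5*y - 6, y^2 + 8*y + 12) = y + 6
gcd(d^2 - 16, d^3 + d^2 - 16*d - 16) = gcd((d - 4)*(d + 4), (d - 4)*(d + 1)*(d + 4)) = d^2 - 16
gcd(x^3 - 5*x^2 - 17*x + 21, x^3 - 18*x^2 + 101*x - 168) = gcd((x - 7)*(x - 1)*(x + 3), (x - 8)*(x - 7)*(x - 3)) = x - 7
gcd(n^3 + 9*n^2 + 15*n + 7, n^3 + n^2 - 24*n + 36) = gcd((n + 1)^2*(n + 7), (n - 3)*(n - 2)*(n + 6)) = 1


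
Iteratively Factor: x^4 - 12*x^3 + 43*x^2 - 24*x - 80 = (x - 4)*(x^3 - 8*x^2 + 11*x + 20) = (x - 4)^2*(x^2 - 4*x - 5) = (x - 5)*(x - 4)^2*(x + 1)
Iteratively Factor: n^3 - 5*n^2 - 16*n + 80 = (n - 4)*(n^2 - n - 20) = (n - 4)*(n + 4)*(n - 5)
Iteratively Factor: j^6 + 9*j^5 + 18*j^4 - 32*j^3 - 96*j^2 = (j + 4)*(j^5 + 5*j^4 - 2*j^3 - 24*j^2) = j*(j + 4)*(j^4 + 5*j^3 - 2*j^2 - 24*j) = j*(j + 3)*(j + 4)*(j^3 + 2*j^2 - 8*j) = j^2*(j + 3)*(j + 4)*(j^2 + 2*j - 8) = j^2*(j + 3)*(j + 4)^2*(j - 2)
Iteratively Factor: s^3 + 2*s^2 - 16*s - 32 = (s - 4)*(s^2 + 6*s + 8) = (s - 4)*(s + 2)*(s + 4)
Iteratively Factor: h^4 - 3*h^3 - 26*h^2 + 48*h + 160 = (h + 2)*(h^3 - 5*h^2 - 16*h + 80) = (h + 2)*(h + 4)*(h^2 - 9*h + 20) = (h - 4)*(h + 2)*(h + 4)*(h - 5)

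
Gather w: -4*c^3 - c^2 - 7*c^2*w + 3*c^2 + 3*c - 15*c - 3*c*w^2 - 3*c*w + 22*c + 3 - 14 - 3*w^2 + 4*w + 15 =-4*c^3 + 2*c^2 + 10*c + w^2*(-3*c - 3) + w*(-7*c^2 - 3*c + 4) + 4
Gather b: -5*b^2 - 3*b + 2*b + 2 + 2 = -5*b^2 - b + 4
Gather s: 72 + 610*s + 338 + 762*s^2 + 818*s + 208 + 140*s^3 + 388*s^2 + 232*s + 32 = 140*s^3 + 1150*s^2 + 1660*s + 650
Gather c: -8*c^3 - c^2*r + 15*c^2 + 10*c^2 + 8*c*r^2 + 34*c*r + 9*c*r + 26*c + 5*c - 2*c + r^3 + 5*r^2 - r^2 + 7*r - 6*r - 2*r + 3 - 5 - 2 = -8*c^3 + c^2*(25 - r) + c*(8*r^2 + 43*r + 29) + r^3 + 4*r^2 - r - 4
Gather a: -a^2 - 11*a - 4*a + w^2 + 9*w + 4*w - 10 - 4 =-a^2 - 15*a + w^2 + 13*w - 14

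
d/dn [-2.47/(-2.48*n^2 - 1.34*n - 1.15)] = (-12.2512*n - 3.3098)/(2.48*n^2 + 1.34*n + 1.15)^2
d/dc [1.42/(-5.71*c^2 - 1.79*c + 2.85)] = (16.2164*c + 2.5418)/(5.71*c^2 + 1.79*c - 2.85)^2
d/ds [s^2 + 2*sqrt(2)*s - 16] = 2*s + 2*sqrt(2)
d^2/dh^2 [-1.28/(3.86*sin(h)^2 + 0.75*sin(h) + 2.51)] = (76.285952*sin(h)^4 + 11.1168*sin(h)^3 - 163.31456*sin(h)^2 - 24.6432*sin(h) + 23.362816)/(3.86*sin(h)^2 + 0.75*sin(h) + 2.51)^3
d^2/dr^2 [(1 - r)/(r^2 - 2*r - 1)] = 2*(r - 1)*(-3*r^2 + 6*r + 4*(r - 1)^2 + 3)/(-r^2 + 2*r + 1)^3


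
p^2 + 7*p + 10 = (p + 2)*(p + 5)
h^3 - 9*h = h*(h - 3)*(h + 3)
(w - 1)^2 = w^2 - 2*w + 1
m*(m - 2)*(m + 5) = m^3 + 3*m^2 - 10*m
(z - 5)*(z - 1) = z^2 - 6*z + 5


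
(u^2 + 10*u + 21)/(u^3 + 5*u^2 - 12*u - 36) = (u^2 + 10*u + 21)/(u^3 + 5*u^2 - 12*u - 36)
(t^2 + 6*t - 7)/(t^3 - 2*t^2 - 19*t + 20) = (t + 7)/(t^2 - t - 20)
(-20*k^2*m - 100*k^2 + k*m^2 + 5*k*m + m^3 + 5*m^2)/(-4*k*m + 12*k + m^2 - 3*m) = (5*k*m + 25*k + m^2 + 5*m)/(m - 3)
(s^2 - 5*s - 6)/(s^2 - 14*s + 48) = (s + 1)/(s - 8)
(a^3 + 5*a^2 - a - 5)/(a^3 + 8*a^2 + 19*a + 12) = (a^2 + 4*a - 5)/(a^2 + 7*a + 12)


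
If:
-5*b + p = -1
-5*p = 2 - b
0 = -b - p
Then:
No Solution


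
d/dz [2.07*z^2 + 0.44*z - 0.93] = 4.14*z + 0.44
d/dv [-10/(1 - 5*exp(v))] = -50*exp(v)/(5*exp(v) - 1)^2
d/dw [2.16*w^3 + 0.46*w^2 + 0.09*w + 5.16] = 6.48*w^2 + 0.92*w + 0.09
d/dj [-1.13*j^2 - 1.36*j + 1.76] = -2.26*j - 1.36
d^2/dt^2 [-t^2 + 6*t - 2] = -2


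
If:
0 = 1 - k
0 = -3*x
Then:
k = 1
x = 0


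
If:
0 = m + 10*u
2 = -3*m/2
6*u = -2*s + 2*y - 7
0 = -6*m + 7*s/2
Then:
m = -4/3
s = -16/7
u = 2/15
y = 113/70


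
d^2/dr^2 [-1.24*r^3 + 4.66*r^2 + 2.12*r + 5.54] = 9.32 - 7.44*r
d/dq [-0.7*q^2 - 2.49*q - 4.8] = -1.4*q - 2.49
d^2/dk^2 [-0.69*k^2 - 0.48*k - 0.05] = -1.38000000000000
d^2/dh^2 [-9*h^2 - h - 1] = -18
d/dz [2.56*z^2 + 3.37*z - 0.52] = 5.12*z + 3.37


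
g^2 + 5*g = g*(g + 5)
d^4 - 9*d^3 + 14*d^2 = d^2*(d - 7)*(d - 2)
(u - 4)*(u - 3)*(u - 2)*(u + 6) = u^4 - 3*u^3 - 28*u^2 + 132*u - 144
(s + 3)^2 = s^2 + 6*s + 9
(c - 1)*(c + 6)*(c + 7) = c^3 + 12*c^2 + 29*c - 42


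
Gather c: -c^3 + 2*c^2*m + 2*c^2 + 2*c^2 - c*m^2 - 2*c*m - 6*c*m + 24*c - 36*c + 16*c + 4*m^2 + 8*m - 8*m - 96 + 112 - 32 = -c^3 + c^2*(2*m + 4) + c*(-m^2 - 8*m + 4) + 4*m^2 - 16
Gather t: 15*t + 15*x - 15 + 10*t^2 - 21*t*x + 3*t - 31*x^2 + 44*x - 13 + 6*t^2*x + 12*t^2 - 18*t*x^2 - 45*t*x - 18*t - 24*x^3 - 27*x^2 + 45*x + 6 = t^2*(6*x + 22) + t*(-18*x^2 - 66*x) - 24*x^3 - 58*x^2 + 104*x - 22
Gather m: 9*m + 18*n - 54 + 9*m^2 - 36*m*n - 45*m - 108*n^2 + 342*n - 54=9*m^2 + m*(-36*n - 36) - 108*n^2 + 360*n - 108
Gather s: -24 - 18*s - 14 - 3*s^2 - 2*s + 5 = -3*s^2 - 20*s - 33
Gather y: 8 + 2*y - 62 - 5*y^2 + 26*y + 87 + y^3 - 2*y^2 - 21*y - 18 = y^3 - 7*y^2 + 7*y + 15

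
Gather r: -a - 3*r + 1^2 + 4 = -a - 3*r + 5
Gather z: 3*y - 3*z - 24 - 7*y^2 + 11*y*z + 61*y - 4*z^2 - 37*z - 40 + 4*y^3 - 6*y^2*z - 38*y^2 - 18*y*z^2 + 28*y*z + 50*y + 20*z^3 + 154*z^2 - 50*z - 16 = 4*y^3 - 45*y^2 + 114*y + 20*z^3 + z^2*(150 - 18*y) + z*(-6*y^2 + 39*y - 90) - 80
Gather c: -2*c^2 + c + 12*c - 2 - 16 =-2*c^2 + 13*c - 18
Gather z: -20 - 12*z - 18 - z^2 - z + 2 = -z^2 - 13*z - 36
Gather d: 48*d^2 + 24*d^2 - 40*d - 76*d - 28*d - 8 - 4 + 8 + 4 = 72*d^2 - 144*d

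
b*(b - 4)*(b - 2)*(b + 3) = b^4 - 3*b^3 - 10*b^2 + 24*b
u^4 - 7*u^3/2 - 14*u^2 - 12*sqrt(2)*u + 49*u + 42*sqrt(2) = (u - 7/2)*(u - 3*sqrt(2))*(u + sqrt(2))*(u + 2*sqrt(2))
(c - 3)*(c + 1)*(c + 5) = c^3 + 3*c^2 - 13*c - 15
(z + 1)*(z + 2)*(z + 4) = z^3 + 7*z^2 + 14*z + 8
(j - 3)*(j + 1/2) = j^2 - 5*j/2 - 3/2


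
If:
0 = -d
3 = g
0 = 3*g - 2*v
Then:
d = 0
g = 3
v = 9/2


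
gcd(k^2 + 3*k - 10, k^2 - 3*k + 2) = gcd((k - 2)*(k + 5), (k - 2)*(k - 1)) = k - 2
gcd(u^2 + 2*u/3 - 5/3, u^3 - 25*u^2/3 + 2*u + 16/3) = u - 1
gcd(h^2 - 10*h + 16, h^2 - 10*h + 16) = h^2 - 10*h + 16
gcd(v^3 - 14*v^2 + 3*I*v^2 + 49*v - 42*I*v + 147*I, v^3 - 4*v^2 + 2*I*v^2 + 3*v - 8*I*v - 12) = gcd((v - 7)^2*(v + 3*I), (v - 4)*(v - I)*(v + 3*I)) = v + 3*I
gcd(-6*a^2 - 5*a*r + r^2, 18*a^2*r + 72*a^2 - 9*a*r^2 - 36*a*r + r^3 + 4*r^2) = -6*a + r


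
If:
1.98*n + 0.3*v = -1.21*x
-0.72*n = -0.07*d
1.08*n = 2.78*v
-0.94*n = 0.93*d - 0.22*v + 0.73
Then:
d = -0.72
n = -0.07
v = -0.03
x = 0.12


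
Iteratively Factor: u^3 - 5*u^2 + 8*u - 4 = (u - 2)*(u^2 - 3*u + 2) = (u - 2)^2*(u - 1)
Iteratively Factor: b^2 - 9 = (b - 3)*(b + 3)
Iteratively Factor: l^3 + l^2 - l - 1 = (l + 1)*(l^2 - 1) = (l + 1)^2*(l - 1)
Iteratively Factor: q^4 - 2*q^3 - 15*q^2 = (q - 5)*(q^3 + 3*q^2) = q*(q - 5)*(q^2 + 3*q) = q^2*(q - 5)*(q + 3)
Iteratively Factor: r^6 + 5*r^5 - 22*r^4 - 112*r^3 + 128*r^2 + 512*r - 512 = (r - 1)*(r^5 + 6*r^4 - 16*r^3 - 128*r^2 + 512) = (r - 1)*(r + 4)*(r^4 + 2*r^3 - 24*r^2 - 32*r + 128) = (r - 1)*(r + 4)^2*(r^3 - 2*r^2 - 16*r + 32) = (r - 2)*(r - 1)*(r + 4)^2*(r^2 - 16) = (r - 4)*(r - 2)*(r - 1)*(r + 4)^2*(r + 4)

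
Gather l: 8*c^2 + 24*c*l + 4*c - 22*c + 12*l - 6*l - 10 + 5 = 8*c^2 - 18*c + l*(24*c + 6) - 5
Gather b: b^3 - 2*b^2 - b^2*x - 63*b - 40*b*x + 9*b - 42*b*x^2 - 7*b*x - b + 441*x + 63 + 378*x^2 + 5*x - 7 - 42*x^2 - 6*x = b^3 + b^2*(-x - 2) + b*(-42*x^2 - 47*x - 55) + 336*x^2 + 440*x + 56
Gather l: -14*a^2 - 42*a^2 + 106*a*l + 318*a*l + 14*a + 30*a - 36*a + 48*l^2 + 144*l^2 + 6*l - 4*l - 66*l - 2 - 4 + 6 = -56*a^2 + 8*a + 192*l^2 + l*(424*a - 64)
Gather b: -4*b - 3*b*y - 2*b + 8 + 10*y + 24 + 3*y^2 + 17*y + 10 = b*(-3*y - 6) + 3*y^2 + 27*y + 42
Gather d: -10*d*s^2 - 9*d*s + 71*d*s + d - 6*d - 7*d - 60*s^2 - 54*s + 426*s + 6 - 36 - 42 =d*(-10*s^2 + 62*s - 12) - 60*s^2 + 372*s - 72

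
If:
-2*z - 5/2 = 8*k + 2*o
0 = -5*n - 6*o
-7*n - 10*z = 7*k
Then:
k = -92*z/203 - 15/58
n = 15/58 - 198*z/203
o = 165*z/203 - 25/116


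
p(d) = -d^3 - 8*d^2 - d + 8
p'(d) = -3*d^2 - 16*d - 1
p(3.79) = -165.14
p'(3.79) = -104.73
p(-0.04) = 8.03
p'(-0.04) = -0.36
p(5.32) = -374.31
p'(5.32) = -171.03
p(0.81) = 1.41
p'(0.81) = -15.93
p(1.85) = -27.56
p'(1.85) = -40.87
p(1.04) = -2.82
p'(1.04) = -20.88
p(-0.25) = 7.77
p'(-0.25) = 2.81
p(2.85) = -82.98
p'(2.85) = -70.97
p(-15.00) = 1598.00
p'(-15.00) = -436.00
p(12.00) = -2884.00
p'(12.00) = -625.00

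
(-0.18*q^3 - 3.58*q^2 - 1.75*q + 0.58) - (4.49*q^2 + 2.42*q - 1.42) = -0.18*q^3 - 8.07*q^2 - 4.17*q + 2.0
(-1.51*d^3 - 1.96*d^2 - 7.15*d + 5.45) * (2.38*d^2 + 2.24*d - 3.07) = -3.5938*d^5 - 8.0472*d^4 - 16.7717*d^3 + 2.9722*d^2 + 34.1585*d - 16.7315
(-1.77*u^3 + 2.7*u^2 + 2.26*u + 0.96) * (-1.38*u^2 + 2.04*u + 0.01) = 2.4426*u^5 - 7.3368*u^4 + 2.3715*u^3 + 3.3126*u^2 + 1.981*u + 0.0096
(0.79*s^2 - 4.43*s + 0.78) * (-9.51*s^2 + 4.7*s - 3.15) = -7.5129*s^4 + 45.8423*s^3 - 30.7273*s^2 + 17.6205*s - 2.457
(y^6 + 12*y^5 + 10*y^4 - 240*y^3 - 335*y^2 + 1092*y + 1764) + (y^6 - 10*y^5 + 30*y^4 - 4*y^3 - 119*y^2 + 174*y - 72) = 2*y^6 + 2*y^5 + 40*y^4 - 244*y^3 - 454*y^2 + 1266*y + 1692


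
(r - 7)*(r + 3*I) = r^2 - 7*r + 3*I*r - 21*I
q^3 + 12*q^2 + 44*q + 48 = (q + 2)*(q + 4)*(q + 6)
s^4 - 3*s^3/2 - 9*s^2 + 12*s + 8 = (s - 2)*(s + 1/2)*(s - 2*sqrt(2))*(s + 2*sqrt(2))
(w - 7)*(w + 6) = w^2 - w - 42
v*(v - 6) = v^2 - 6*v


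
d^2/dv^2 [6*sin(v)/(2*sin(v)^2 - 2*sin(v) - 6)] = 3*(-sin(v)^5 - sin(v)^4 - 16*sin(v)^3 + 3*sin(v)^2 + 9*sin(v) - 6)/(sin(v)^2 - sin(v) - 3)^3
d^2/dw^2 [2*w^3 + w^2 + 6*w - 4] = 12*w + 2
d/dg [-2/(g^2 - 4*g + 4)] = 4*(g - 2)/(g^2 - 4*g + 4)^2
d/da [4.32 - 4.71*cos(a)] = 4.71*sin(a)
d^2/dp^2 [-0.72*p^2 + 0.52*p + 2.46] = -1.44000000000000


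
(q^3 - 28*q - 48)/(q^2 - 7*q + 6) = (q^2 + 6*q + 8)/(q - 1)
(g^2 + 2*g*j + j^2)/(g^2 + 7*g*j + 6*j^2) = (g + j)/(g + 6*j)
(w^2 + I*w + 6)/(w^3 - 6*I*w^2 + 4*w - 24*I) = (w + 3*I)/(w^2 - 4*I*w + 12)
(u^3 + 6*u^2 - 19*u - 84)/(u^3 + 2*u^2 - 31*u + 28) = (u + 3)/(u - 1)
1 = 1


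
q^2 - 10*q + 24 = (q - 6)*(q - 4)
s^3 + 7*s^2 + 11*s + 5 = (s + 1)^2*(s + 5)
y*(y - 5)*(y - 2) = y^3 - 7*y^2 + 10*y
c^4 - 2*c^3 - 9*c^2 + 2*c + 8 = (c - 4)*(c - 1)*(c + 1)*(c + 2)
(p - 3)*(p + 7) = p^2 + 4*p - 21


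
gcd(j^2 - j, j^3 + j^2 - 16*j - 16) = 1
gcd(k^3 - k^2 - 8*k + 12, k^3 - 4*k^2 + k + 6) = k - 2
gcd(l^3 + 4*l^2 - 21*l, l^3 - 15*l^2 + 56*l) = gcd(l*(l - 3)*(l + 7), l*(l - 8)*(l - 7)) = l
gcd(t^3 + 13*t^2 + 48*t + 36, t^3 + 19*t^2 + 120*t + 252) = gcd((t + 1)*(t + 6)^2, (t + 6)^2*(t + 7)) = t^2 + 12*t + 36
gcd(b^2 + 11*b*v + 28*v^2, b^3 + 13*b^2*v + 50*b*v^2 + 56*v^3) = b^2 + 11*b*v + 28*v^2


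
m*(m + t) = m^2 + m*t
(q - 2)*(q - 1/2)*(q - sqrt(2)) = q^3 - 5*q^2/2 - sqrt(2)*q^2 + q + 5*sqrt(2)*q/2 - sqrt(2)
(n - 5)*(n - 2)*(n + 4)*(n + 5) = n^4 + 2*n^3 - 33*n^2 - 50*n + 200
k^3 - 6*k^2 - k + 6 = (k - 6)*(k - 1)*(k + 1)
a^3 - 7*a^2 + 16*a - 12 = (a - 3)*(a - 2)^2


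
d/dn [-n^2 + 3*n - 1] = 3 - 2*n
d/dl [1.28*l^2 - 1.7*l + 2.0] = 2.56*l - 1.7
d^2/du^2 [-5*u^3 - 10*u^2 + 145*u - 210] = -30*u - 20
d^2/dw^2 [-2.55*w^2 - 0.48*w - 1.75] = -5.10000000000000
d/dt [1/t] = -1/t^2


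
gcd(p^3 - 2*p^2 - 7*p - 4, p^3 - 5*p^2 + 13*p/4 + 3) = p - 4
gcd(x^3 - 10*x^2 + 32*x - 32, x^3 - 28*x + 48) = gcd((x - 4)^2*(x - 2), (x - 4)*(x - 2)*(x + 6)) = x^2 - 6*x + 8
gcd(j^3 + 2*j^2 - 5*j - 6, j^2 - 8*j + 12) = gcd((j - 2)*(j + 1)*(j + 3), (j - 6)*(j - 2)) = j - 2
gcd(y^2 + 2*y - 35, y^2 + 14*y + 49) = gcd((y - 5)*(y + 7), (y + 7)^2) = y + 7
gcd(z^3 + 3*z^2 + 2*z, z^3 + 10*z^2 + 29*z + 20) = z + 1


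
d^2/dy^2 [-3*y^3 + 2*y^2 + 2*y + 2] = 4 - 18*y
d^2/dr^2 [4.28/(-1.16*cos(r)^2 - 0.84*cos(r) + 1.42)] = (23.036672*(1 - cos(r)^2)^2 + 12.511296*cos(r)^3 + 42.738368*cos(r)^2 - 19.917408*cos(r) - 43.17664)/(1.16*cos(r)^2 + 0.84*cos(r) - 1.42)^3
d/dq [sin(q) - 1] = cos(q)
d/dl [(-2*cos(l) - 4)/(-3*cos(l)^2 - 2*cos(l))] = 2*(3*sin(l) + 4*sin(l)/cos(l)^2 + 12*tan(l))/(3*cos(l) + 2)^2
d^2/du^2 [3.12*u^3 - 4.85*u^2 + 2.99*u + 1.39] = 18.72*u - 9.7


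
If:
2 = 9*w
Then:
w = 2/9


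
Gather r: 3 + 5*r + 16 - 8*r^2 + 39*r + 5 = -8*r^2 + 44*r + 24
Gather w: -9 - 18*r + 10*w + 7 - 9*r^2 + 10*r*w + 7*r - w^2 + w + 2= -9*r^2 - 11*r - w^2 + w*(10*r + 11)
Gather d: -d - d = -2*d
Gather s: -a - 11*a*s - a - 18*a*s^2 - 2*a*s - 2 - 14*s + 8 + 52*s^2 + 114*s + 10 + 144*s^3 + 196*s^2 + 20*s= -2*a + 144*s^3 + s^2*(248 - 18*a) + s*(120 - 13*a) + 16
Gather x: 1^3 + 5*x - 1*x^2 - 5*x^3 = -5*x^3 - x^2 + 5*x + 1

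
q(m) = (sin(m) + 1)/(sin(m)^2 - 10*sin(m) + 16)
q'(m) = (-2*sin(m)*cos(m) + 10*cos(m))*(sin(m) + 1)/(sin(m)^2 - 10*sin(m) + 16)^2 + cos(m)/(sin(m)^2 - 10*sin(m) + 16)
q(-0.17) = 0.05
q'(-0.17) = 0.08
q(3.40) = 0.04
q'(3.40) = -0.07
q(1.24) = 0.26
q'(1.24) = 0.14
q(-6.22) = 0.07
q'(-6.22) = 0.11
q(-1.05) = 0.01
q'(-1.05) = 0.02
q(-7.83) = 0.00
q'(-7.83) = 0.00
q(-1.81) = 0.00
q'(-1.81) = -0.01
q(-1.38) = 0.00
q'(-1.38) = 0.01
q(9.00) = 0.12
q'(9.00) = -0.16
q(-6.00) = 0.10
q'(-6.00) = 0.14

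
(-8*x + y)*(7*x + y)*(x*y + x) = -56*x^3*y - 56*x^3 - x^2*y^2 - x^2*y + x*y^3 + x*y^2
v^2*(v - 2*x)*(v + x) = v^4 - v^3*x - 2*v^2*x^2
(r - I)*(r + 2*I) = r^2 + I*r + 2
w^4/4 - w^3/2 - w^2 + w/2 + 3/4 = (w/2 + 1/2)^2*(w - 3)*(w - 1)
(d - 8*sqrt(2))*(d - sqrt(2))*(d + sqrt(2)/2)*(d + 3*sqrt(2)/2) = d^4 - 7*sqrt(2)*d^3 - 37*d^2/2 + 37*sqrt(2)*d/2 + 24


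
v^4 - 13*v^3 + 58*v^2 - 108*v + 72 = (v - 6)*(v - 3)*(v - 2)^2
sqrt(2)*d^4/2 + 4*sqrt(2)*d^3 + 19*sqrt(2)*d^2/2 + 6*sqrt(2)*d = d*(d + 3)*(d + 4)*(sqrt(2)*d/2 + sqrt(2)/2)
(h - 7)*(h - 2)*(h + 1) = h^3 - 8*h^2 + 5*h + 14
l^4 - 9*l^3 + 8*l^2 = l^2*(l - 8)*(l - 1)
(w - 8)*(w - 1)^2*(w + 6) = w^4 - 4*w^3 - 43*w^2 + 94*w - 48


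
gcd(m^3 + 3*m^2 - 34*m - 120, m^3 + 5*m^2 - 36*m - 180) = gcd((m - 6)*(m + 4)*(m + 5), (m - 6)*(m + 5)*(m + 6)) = m^2 - m - 30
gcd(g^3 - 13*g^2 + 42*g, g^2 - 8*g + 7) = g - 7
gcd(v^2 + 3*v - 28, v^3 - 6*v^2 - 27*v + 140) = v - 4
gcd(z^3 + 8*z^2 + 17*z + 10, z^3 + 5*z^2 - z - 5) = z^2 + 6*z + 5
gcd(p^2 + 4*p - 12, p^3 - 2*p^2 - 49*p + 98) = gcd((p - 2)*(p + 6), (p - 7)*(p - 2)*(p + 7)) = p - 2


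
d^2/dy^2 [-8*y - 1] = 0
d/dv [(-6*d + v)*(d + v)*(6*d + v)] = -36*d^2 + 2*d*v + 3*v^2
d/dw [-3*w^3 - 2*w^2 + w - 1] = -9*w^2 - 4*w + 1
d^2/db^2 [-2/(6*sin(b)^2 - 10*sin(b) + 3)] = 4*(72*sin(b)^4 - 90*sin(b)^3 - 94*sin(b)^2 + 195*sin(b) - 82)/(6*sin(b)^2 - 10*sin(b) + 3)^3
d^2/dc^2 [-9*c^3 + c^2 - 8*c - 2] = 2 - 54*c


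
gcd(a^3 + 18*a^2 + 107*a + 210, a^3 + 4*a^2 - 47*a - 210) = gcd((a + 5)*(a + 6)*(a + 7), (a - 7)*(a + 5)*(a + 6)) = a^2 + 11*a + 30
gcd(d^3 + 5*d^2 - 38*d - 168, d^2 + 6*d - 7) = d + 7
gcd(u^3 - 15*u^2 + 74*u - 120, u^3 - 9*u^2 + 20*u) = u^2 - 9*u + 20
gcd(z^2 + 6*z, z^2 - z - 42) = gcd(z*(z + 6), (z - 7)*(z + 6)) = z + 6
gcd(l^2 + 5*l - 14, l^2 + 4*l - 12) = l - 2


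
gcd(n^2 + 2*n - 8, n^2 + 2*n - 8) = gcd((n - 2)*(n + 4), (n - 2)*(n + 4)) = n^2 + 2*n - 8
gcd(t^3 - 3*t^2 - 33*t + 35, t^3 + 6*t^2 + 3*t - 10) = t^2 + 4*t - 5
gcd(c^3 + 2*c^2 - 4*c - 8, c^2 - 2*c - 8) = c + 2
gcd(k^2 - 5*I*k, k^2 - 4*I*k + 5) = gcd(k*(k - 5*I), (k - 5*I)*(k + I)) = k - 5*I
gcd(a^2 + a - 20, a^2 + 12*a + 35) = a + 5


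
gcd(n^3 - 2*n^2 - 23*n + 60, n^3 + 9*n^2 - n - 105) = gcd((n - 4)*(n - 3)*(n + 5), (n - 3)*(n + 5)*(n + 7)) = n^2 + 2*n - 15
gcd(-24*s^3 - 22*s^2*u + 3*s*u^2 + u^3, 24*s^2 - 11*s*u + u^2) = 1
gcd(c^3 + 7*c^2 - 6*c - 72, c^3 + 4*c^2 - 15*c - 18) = c^2 + 3*c - 18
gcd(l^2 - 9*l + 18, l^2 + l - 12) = l - 3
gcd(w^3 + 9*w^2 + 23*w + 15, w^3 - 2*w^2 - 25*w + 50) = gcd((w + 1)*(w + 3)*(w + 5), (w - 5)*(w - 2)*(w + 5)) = w + 5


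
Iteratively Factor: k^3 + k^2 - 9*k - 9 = (k - 3)*(k^2 + 4*k + 3) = (k - 3)*(k + 3)*(k + 1)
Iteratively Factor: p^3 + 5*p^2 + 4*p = (p + 4)*(p^2 + p) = p*(p + 4)*(p + 1)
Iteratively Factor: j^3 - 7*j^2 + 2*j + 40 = (j + 2)*(j^2 - 9*j + 20) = (j - 4)*(j + 2)*(j - 5)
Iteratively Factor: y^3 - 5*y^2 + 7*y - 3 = (y - 1)*(y^2 - 4*y + 3) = (y - 3)*(y - 1)*(y - 1)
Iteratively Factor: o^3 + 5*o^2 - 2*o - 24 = (o - 2)*(o^2 + 7*o + 12) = (o - 2)*(o + 3)*(o + 4)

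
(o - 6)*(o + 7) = o^2 + o - 42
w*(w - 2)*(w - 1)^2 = w^4 - 4*w^3 + 5*w^2 - 2*w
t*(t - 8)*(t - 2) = t^3 - 10*t^2 + 16*t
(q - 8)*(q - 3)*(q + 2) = q^3 - 9*q^2 + 2*q + 48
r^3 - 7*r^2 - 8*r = r*(r - 8)*(r + 1)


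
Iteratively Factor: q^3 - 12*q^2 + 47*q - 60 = (q - 3)*(q^2 - 9*q + 20) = (q - 5)*(q - 3)*(q - 4)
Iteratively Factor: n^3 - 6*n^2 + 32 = (n - 4)*(n^2 - 2*n - 8) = (n - 4)^2*(n + 2)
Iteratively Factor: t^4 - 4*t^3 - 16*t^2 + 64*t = (t)*(t^3 - 4*t^2 - 16*t + 64) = t*(t + 4)*(t^2 - 8*t + 16) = t*(t - 4)*(t + 4)*(t - 4)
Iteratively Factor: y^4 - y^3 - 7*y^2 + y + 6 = (y - 3)*(y^3 + 2*y^2 - y - 2) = (y - 3)*(y + 2)*(y^2 - 1) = (y - 3)*(y + 1)*(y + 2)*(y - 1)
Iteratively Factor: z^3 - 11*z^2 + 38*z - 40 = (z - 2)*(z^2 - 9*z + 20) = (z - 4)*(z - 2)*(z - 5)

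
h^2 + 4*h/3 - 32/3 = (h - 8/3)*(h + 4)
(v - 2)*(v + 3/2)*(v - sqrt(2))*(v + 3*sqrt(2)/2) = v^4 - v^3/2 + sqrt(2)*v^3/2 - 6*v^2 - sqrt(2)*v^2/4 - 3*sqrt(2)*v/2 + 3*v/2 + 9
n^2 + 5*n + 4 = (n + 1)*(n + 4)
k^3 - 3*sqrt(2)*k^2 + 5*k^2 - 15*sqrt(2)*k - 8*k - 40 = (k + 5)*(k - 4*sqrt(2))*(k + sqrt(2))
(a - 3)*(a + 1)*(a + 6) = a^3 + 4*a^2 - 15*a - 18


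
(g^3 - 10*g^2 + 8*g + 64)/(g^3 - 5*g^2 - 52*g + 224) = (g + 2)/(g + 7)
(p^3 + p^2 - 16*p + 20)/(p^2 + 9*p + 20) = (p^2 - 4*p + 4)/(p + 4)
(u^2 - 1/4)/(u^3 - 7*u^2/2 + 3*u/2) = (u + 1/2)/(u*(u - 3))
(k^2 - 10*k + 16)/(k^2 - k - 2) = (k - 8)/(k + 1)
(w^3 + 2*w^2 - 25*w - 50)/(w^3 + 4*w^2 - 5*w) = (w^2 - 3*w - 10)/(w*(w - 1))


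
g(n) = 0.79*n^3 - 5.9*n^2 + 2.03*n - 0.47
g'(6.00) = 16.55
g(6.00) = -30.05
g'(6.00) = 16.55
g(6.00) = -30.05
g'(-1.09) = 17.71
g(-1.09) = -10.72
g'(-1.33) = 21.92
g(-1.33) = -15.46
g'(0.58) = -4.02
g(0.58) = -1.12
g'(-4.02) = 87.77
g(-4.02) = -155.30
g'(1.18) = -8.59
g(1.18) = -4.99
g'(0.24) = -0.67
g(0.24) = -0.31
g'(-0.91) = 14.73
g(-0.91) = -7.80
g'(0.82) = -6.05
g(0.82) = -2.34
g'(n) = 2.37*n^2 - 11.8*n + 2.03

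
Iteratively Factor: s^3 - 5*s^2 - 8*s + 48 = (s + 3)*(s^2 - 8*s + 16) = (s - 4)*(s + 3)*(s - 4)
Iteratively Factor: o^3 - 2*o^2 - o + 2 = (o + 1)*(o^2 - 3*o + 2) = (o - 1)*(o + 1)*(o - 2)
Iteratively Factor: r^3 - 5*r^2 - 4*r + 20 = (r - 5)*(r^2 - 4) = (r - 5)*(r - 2)*(r + 2)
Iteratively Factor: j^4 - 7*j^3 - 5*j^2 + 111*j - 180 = (j - 3)*(j^3 - 4*j^2 - 17*j + 60) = (j - 3)*(j + 4)*(j^2 - 8*j + 15) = (j - 3)^2*(j + 4)*(j - 5)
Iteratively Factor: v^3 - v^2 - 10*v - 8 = (v + 2)*(v^2 - 3*v - 4) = (v - 4)*(v + 2)*(v + 1)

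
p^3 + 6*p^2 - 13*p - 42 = (p - 3)*(p + 2)*(p + 7)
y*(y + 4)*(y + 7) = y^3 + 11*y^2 + 28*y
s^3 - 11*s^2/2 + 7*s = s*(s - 7/2)*(s - 2)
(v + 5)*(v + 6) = v^2 + 11*v + 30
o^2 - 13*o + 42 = (o - 7)*(o - 6)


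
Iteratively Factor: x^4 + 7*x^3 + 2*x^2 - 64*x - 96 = (x + 4)*(x^3 + 3*x^2 - 10*x - 24) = (x + 2)*(x + 4)*(x^2 + x - 12) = (x - 3)*(x + 2)*(x + 4)*(x + 4)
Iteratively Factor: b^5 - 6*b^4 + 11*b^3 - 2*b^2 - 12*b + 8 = (b - 2)*(b^4 - 4*b^3 + 3*b^2 + 4*b - 4) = (b - 2)^2*(b^3 - 2*b^2 - b + 2) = (b - 2)^2*(b - 1)*(b^2 - b - 2) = (b - 2)^3*(b - 1)*(b + 1)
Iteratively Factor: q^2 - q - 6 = (q - 3)*(q + 2)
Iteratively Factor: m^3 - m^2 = (m - 1)*(m^2) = m*(m - 1)*(m)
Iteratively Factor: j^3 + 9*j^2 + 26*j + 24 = (j + 2)*(j^2 + 7*j + 12) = (j + 2)*(j + 4)*(j + 3)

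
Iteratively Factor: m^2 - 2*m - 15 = (m - 5)*(m + 3)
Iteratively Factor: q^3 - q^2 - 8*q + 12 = (q - 2)*(q^2 + q - 6) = (q - 2)^2*(q + 3)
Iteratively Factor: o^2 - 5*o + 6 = (o - 2)*(o - 3)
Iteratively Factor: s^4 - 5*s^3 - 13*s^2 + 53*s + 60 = (s + 1)*(s^3 - 6*s^2 - 7*s + 60) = (s - 5)*(s + 1)*(s^2 - s - 12) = (s - 5)*(s + 1)*(s + 3)*(s - 4)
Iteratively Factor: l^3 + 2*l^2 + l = (l + 1)*(l^2 + l) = (l + 1)^2*(l)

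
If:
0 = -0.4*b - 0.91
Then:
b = -2.28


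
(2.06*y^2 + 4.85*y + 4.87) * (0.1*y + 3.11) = 0.206*y^3 + 6.8916*y^2 + 15.5705*y + 15.1457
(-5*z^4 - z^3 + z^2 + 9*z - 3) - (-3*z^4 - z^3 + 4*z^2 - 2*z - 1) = -2*z^4 - 3*z^2 + 11*z - 2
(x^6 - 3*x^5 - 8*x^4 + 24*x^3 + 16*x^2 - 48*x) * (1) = x^6 - 3*x^5 - 8*x^4 + 24*x^3 + 16*x^2 - 48*x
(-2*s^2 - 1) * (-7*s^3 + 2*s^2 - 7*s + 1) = 14*s^5 - 4*s^4 + 21*s^3 - 4*s^2 + 7*s - 1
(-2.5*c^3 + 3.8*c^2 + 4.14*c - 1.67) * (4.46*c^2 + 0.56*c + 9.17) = -11.15*c^5 + 15.548*c^4 - 2.3326*c^3 + 29.7162*c^2 + 37.0286*c - 15.3139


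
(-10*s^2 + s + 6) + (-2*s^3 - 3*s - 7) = -2*s^3 - 10*s^2 - 2*s - 1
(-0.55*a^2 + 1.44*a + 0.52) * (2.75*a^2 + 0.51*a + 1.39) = -1.5125*a^4 + 3.6795*a^3 + 1.3999*a^2 + 2.2668*a + 0.7228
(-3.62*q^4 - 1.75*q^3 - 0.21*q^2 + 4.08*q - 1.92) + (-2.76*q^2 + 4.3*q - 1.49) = -3.62*q^4 - 1.75*q^3 - 2.97*q^2 + 8.38*q - 3.41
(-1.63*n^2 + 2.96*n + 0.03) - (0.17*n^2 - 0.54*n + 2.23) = -1.8*n^2 + 3.5*n - 2.2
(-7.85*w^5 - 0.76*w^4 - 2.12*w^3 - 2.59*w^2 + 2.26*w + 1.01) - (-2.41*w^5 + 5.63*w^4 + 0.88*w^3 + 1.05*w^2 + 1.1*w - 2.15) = -5.44*w^5 - 6.39*w^4 - 3.0*w^3 - 3.64*w^2 + 1.16*w + 3.16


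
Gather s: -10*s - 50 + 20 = -10*s - 30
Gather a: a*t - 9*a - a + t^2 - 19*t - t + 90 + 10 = a*(t - 10) + t^2 - 20*t + 100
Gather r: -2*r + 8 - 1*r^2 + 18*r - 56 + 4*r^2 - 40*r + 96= 3*r^2 - 24*r + 48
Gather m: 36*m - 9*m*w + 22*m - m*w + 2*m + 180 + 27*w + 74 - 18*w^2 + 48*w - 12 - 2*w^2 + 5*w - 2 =m*(60 - 10*w) - 20*w^2 + 80*w + 240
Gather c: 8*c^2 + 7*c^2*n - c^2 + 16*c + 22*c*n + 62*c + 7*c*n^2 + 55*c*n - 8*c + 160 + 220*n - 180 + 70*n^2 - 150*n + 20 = c^2*(7*n + 7) + c*(7*n^2 + 77*n + 70) + 70*n^2 + 70*n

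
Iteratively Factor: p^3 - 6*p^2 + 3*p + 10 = (p - 2)*(p^2 - 4*p - 5) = (p - 2)*(p + 1)*(p - 5)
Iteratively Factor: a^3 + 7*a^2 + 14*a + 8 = (a + 1)*(a^2 + 6*a + 8) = (a + 1)*(a + 4)*(a + 2)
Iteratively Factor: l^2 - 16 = (l + 4)*(l - 4)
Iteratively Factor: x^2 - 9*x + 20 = (x - 5)*(x - 4)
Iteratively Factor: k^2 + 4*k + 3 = (k + 3)*(k + 1)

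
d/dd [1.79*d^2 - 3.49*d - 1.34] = 3.58*d - 3.49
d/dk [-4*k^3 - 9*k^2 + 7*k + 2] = -12*k^2 - 18*k + 7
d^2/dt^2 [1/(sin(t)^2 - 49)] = 2*(-2*sin(t)^4 - 95*sin(t)^2 + 49)/(sin(t)^2 - 49)^3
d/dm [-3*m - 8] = -3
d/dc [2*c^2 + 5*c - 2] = 4*c + 5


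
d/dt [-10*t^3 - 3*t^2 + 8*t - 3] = -30*t^2 - 6*t + 8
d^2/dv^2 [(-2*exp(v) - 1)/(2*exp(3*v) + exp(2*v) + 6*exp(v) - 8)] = (-32*exp(6*v) - 48*exp(5*v) + 72*exp(4*v) - 432*exp(3*v) - 258*exp(2*v) - 164*exp(v) - 176)*exp(v)/(8*exp(9*v) + 12*exp(8*v) + 78*exp(7*v) - 23*exp(6*v) + 138*exp(5*v) - 492*exp(4*v) + 312*exp(3*v) - 672*exp(2*v) + 1152*exp(v) - 512)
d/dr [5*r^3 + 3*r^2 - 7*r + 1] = 15*r^2 + 6*r - 7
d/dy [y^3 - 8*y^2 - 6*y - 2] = 3*y^2 - 16*y - 6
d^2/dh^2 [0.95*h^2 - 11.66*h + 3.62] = 1.90000000000000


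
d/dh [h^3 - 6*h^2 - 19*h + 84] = 3*h^2 - 12*h - 19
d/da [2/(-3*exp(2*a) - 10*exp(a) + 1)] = (12*exp(a) + 20)*exp(a)/(3*exp(2*a) + 10*exp(a) - 1)^2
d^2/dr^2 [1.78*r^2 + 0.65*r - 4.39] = 3.56000000000000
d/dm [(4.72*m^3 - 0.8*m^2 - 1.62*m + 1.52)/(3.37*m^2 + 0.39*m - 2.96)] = (15.9064*m^4 + 3.6816*m^3 - 36.7662*m^2 - 5.5088*m + 4.2024)/(11.3569*m^4 + 2.6286*m^3 - 19.7983*m^2 - 2.3088*m + 8.7616)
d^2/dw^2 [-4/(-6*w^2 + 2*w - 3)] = 16*(-18*w^2 + 6*w + 2*(6*w - 1)^2 - 9)/(6*w^2 - 2*w + 3)^3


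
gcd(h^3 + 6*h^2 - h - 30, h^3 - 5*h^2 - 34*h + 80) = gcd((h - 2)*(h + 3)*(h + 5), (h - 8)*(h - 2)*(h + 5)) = h^2 + 3*h - 10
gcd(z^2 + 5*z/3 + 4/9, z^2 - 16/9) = z + 4/3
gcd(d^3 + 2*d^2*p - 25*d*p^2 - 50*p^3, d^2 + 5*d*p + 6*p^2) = d + 2*p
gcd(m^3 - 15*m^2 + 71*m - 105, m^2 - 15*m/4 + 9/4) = m - 3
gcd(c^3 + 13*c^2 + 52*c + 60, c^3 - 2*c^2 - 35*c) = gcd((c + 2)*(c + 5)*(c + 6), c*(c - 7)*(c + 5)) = c + 5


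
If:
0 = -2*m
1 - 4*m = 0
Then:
No Solution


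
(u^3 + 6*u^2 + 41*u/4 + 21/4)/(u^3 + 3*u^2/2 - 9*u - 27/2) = (2*u^2 + 9*u + 7)/(2*(u^2 - 9))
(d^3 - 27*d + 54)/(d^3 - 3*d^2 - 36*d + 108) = (d - 3)/(d - 6)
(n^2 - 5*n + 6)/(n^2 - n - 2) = (n - 3)/(n + 1)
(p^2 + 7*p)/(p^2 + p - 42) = p/(p - 6)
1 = 1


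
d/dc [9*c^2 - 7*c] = 18*c - 7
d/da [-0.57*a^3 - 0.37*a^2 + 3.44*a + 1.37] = -1.71*a^2 - 0.74*a + 3.44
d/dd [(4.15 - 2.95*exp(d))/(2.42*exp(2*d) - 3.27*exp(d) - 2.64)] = (7.139*exp(2*d) - 20.086*exp(d) + 21.3585)*exp(d)/(5.8564*exp(4*d) - 15.8268*exp(3*d) - 2.0847*exp(2*d) + 17.2656*exp(d) + 6.9696)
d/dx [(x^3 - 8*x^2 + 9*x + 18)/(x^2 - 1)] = (x^2 - 2*x - 9)/(x^2 - 2*x + 1)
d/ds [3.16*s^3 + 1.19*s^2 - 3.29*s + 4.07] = 9.48*s^2 + 2.38*s - 3.29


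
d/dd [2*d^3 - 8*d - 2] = 6*d^2 - 8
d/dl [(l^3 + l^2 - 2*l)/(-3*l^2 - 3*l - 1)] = (-3*l^4 - 6*l^3 - 12*l^2 - 2*l + 2)/(9*l^4 + 18*l^3 + 15*l^2 + 6*l + 1)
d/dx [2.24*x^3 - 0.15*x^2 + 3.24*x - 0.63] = 6.72*x^2 - 0.3*x + 3.24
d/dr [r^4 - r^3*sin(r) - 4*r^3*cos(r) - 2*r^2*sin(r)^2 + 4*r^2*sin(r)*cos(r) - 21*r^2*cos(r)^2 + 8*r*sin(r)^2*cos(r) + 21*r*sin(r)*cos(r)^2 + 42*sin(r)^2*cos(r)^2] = 4*r^3*sin(r) - r^3*cos(r) + 4*r^3 - 3*r^2*sin(r) + 19*r^2*sin(2*r) - 12*r^2*cos(r) + 4*r^2*cos(2*r) - 2*r*sin(r) + 4*r*sin(2*r) + 6*r*sin(3*r) + 21*r*cos(r)/4 - 19*r*cos(2*r) + 63*r*cos(3*r)/4 - 23*r + 21*sin(r)/4 + 21*sin(3*r)/4 + 21*sin(4*r) + 2*cos(r) - 2*cos(3*r)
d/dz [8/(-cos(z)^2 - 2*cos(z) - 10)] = -16*(cos(z) + 1)*sin(z)/(cos(z)^2 + 2*cos(z) + 10)^2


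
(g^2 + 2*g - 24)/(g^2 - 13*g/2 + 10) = 2*(g + 6)/(2*g - 5)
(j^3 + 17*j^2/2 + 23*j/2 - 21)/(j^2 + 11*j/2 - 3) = (2*j^2 + 5*j - 7)/(2*j - 1)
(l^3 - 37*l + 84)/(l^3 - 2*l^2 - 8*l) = (l^2 + 4*l - 21)/(l*(l + 2))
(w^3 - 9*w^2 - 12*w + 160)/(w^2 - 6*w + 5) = (w^2 - 4*w - 32)/(w - 1)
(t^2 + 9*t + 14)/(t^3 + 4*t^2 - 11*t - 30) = (t + 7)/(t^2 + 2*t - 15)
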